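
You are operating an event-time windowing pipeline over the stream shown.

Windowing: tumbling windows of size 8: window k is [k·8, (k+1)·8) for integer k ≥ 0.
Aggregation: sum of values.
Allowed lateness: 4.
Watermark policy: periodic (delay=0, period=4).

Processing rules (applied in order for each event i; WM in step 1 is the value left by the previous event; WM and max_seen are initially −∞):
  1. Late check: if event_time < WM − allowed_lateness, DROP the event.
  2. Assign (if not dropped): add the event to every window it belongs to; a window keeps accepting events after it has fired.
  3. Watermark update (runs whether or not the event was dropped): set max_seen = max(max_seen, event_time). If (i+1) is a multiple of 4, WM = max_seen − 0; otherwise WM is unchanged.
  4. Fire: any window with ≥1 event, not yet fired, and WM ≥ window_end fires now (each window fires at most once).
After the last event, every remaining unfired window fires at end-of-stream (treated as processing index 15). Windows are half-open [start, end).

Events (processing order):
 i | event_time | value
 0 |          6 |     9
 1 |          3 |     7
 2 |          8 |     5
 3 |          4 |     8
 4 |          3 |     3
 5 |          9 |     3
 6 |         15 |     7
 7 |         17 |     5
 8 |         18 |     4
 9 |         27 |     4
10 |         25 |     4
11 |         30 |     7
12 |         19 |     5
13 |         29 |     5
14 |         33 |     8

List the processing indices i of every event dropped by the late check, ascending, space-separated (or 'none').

4 12

i=0 t=6 v=9: → [0,8); WM=−∞
i=1 t=3 v=7: → [0,8); WM=−∞
i=2 t=8 v=5: → [8,16); WM=−∞
i=3 t=4 v=8: → [0,8); WM=8; [0,8) fires=24
i=4 t=3 v=3: DROP (t<8-4); WM=8
i=5 t=9 v=3: → [8,16); WM=8
i=6 t=15 v=7: → [8,16); WM=8
i=7 t=17 v=5: → [16,24); WM=17; [8,16) fires=15
i=8 t=18 v=4: → [16,24); WM=17
i=9 t=27 v=4: → [24,32); WM=17
i=10 t=25 v=4: → [24,32); WM=17
i=11 t=30 v=7: → [24,32); WM=30; [16,24) fires=9
i=12 t=19 v=5: DROP (t<30-4); WM=30
i=13 t=29 v=5: → [24,32); WM=30
i=14 t=33 v=8: → [32,40); WM=30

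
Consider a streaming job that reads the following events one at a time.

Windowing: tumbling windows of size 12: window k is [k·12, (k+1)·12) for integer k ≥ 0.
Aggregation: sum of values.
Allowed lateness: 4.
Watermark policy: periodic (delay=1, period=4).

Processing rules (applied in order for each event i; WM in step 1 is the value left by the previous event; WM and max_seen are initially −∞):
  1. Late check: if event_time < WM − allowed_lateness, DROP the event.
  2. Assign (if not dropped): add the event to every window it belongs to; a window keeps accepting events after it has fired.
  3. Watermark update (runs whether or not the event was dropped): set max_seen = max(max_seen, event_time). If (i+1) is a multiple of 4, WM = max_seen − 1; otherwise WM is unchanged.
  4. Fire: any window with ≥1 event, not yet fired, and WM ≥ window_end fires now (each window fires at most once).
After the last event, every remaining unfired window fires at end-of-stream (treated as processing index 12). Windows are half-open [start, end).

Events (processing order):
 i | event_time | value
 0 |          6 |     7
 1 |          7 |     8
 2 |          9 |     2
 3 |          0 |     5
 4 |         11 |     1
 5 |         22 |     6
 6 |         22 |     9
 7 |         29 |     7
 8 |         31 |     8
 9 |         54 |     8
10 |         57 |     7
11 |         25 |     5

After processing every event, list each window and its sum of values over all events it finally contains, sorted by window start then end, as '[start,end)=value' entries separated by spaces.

[0,12)=23 [12,24)=15 [24,36)=20 [48,60)=15

i=0 t=6 v=7: → [0,12); WM=−∞
i=1 t=7 v=8: → [0,12); WM=−∞
i=2 t=9 v=2: → [0,12); WM=−∞
i=3 t=0 v=5: → [0,12); WM=8
i=4 t=11 v=1: → [0,12); WM=8
i=5 t=22 v=6: → [12,24); WM=8
i=6 t=22 v=9: → [12,24); WM=8
i=7 t=29 v=7: → [24,36); WM=28; [0,12) fires=23 [12,24) fires=15
i=8 t=31 v=8: → [24,36); WM=28
i=9 t=54 v=8: → [48,60); WM=28
i=10 t=57 v=7: → [48,60); WM=28
i=11 t=25 v=5: → [24,36); WM=56; [24,36) fires=20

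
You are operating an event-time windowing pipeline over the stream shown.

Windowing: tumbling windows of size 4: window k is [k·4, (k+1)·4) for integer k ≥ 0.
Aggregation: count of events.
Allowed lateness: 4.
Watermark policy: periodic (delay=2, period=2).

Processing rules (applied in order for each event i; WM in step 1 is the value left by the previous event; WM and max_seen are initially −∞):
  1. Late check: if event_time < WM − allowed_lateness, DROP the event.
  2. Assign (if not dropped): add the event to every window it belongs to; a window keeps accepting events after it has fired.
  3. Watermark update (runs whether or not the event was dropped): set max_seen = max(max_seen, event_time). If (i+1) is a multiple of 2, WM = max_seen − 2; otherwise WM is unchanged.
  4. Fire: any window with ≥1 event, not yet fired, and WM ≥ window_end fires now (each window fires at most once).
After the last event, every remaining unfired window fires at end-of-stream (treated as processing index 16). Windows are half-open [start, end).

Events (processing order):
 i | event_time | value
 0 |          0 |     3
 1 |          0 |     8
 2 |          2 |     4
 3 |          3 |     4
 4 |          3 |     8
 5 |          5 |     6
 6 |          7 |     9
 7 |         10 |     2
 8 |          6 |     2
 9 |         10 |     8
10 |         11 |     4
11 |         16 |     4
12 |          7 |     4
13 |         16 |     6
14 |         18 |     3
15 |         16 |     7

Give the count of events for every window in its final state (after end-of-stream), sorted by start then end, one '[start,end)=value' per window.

i=0 t=0 v=3: → [0,4); WM=−∞
i=1 t=0 v=8: → [0,4); WM=-2
i=2 t=2 v=4: → [0,4); WM=-2
i=3 t=3 v=4: → [0,4); WM=1
i=4 t=3 v=8: → [0,4); WM=1
i=5 t=5 v=6: → [4,8); WM=3
i=6 t=7 v=9: → [4,8); WM=3
i=7 t=10 v=2: → [8,12); WM=8; [0,4) fires=5 [4,8) fires=2
i=8 t=6 v=2: → [4,8); WM=8
i=9 t=10 v=8: → [8,12); WM=8
i=10 t=11 v=4: → [8,12); WM=8
i=11 t=16 v=4: → [16,20); WM=14; [8,12) fires=3
i=12 t=7 v=4: DROP (t<14-4); WM=14
i=13 t=16 v=6: → [16,20); WM=14
i=14 t=18 v=3: → [16,20); WM=14
i=15 t=16 v=7: → [16,20); WM=16

[0,4)=5 [4,8)=3 [8,12)=3 [16,20)=4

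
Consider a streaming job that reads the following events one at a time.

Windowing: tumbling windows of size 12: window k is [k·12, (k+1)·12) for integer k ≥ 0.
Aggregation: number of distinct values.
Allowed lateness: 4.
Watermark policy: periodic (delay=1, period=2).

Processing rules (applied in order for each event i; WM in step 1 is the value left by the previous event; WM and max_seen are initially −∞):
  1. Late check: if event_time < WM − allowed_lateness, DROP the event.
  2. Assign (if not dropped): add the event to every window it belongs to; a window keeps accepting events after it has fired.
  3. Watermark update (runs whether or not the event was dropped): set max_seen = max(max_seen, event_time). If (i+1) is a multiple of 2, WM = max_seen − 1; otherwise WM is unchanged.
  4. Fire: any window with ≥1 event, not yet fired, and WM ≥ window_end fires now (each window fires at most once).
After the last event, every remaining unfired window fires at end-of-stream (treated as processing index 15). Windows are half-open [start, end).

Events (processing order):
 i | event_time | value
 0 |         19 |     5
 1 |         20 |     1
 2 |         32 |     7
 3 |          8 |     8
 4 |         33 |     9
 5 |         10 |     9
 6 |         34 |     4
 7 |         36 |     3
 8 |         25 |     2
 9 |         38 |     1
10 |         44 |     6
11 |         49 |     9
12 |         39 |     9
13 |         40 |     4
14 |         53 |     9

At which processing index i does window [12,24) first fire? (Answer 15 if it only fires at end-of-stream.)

3

i=0 t=19 v=5: → [12,24); WM=−∞
i=1 t=20 v=1: → [12,24); WM=19
i=2 t=32 v=7: → [24,36); WM=19
i=3 t=8 v=8: DROP (t<19-4); WM=31; [12,24) fires=2
i=4 t=33 v=9: → [24,36); WM=31
i=5 t=10 v=9: DROP (t<31-4); WM=32
i=6 t=34 v=4: → [24,36); WM=32
i=7 t=36 v=3: → [36,48); WM=35
i=8 t=25 v=2: DROP (t<35-4); WM=35
i=9 t=38 v=1: → [36,48); WM=37; [24,36) fires=3
i=10 t=44 v=6: → [36,48); WM=37
i=11 t=49 v=9: → [48,60); WM=48; [36,48) fires=3
i=12 t=39 v=9: DROP (t<48-4); WM=48
i=13 t=40 v=4: DROP (t<48-4); WM=48
i=14 t=53 v=9: → [48,60); WM=48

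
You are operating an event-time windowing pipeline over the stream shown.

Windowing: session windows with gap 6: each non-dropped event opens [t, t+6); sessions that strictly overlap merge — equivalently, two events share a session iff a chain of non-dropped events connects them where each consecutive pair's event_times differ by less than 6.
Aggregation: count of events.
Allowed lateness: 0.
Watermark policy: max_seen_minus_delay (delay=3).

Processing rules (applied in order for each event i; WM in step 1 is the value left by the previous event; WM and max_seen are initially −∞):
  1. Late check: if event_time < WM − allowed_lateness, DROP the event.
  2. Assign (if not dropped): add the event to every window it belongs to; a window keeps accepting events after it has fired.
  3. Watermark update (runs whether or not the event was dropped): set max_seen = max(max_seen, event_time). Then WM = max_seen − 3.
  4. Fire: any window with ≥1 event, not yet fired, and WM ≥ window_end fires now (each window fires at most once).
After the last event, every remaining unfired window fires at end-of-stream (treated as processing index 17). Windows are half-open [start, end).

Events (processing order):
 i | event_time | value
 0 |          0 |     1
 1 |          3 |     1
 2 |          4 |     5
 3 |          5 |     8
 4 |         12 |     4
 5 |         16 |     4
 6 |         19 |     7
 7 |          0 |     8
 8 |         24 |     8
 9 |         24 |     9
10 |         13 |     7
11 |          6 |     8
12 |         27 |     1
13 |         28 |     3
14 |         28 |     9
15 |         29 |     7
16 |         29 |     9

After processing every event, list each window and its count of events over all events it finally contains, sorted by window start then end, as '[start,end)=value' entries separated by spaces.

[0,11)=4 [12,35)=10

i=0 t=0 v=1: → [0,6); WM=-3
i=1 t=3 v=1: → [0,9); WM=0
i=2 t=4 v=5: → [0,10); WM=1
i=3 t=5 v=8: → [0,11); WM=2
i=4 t=12 v=4: → [12,18); WM=9
i=5 t=16 v=4: → [12,22); WM=13
i=6 t=19 v=7: → [12,25); WM=16
i=7 t=0 v=8: DROP (t<16-0); WM=16
i=8 t=24 v=8: → [12,30); WM=21
i=9 t=24 v=9: → [12,30); WM=21
i=10 t=13 v=7: DROP (t<21-0); WM=21
i=11 t=6 v=8: DROP (t<21-0); WM=21
i=12 t=27 v=1: → [12,33); WM=24
i=13 t=28 v=3: → [12,34); WM=25
i=14 t=28 v=9: → [12,34); WM=25
i=15 t=29 v=7: → [12,35); WM=26
i=16 t=29 v=9: → [12,35); WM=26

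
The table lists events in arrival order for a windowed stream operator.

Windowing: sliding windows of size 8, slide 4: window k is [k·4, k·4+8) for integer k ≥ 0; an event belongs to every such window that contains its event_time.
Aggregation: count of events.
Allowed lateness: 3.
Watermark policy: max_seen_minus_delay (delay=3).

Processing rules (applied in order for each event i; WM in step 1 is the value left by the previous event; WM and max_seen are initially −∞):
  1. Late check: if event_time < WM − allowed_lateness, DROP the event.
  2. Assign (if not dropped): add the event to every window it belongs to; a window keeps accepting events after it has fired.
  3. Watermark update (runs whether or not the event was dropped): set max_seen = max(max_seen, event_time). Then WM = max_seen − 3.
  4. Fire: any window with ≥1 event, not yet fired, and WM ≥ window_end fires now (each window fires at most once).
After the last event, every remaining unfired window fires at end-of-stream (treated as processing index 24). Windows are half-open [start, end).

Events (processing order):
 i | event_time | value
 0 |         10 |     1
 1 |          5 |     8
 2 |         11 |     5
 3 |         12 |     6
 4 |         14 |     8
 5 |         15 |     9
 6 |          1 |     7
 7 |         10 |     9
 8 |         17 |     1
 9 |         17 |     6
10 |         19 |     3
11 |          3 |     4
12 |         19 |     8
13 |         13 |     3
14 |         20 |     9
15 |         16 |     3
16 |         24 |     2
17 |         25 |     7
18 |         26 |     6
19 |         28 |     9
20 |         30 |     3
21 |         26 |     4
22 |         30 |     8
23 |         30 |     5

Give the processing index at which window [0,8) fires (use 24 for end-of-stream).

i=0 t=10 v=1: → [8,16),[4,12); WM=7
i=1 t=5 v=8: → [4,12),[0,8); WM=7
i=2 t=11 v=5: → [8,16),[4,12); WM=8; [0,8) fires=1
i=3 t=12 v=6: → [12,20),[8,16); WM=9
i=4 t=14 v=8: → [12,20),[8,16); WM=11
i=5 t=15 v=9: → [12,20),[8,16); WM=12; [4,12) fires=3
i=6 t=1 v=7: DROP (t<12-3); WM=12
i=7 t=10 v=9: → [8,16),[4,12); WM=12
i=8 t=17 v=1: → [16,24),[12,20); WM=14
i=9 t=17 v=6: → [16,24),[12,20); WM=14
i=10 t=19 v=3: → [16,24),[12,20); WM=16; [8,16) fires=6
i=11 t=3 v=4: DROP (t<16-3); WM=16
i=12 t=19 v=8: → [16,24),[12,20); WM=16
i=13 t=13 v=3: → [12,20),[8,16); WM=16
i=14 t=20 v=9: → [20,28),[16,24); WM=17
i=15 t=16 v=3: → [16,24),[12,20); WM=17
i=16 t=24 v=2: → [24,32),[20,28); WM=21; [12,20) fires=9
i=17 t=25 v=7: → [24,32),[20,28); WM=22
i=18 t=26 v=6: → [24,32),[20,28); WM=23
i=19 t=28 v=9: → [28,36),[24,32); WM=25; [16,24) fires=6
i=20 t=30 v=3: → [28,36),[24,32); WM=27
i=21 t=26 v=4: → [24,32),[20,28); WM=27
i=22 t=30 v=8: → [28,36),[24,32); WM=27
i=23 t=30 v=5: → [28,36),[24,32); WM=27

2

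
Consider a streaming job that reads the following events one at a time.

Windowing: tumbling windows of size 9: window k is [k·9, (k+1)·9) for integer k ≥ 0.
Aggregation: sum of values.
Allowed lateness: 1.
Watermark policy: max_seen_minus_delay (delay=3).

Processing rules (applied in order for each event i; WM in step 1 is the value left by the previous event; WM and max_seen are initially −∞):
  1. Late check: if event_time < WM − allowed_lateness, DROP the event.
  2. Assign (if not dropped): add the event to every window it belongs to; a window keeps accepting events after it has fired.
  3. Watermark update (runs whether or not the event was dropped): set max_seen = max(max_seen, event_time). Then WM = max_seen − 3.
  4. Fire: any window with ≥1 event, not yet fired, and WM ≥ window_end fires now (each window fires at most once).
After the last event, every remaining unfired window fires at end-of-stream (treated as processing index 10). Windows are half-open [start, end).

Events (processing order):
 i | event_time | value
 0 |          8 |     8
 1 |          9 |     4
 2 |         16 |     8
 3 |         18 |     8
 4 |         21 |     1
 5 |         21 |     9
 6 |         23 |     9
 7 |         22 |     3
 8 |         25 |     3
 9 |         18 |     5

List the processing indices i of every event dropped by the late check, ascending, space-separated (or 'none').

9

i=0 t=8 v=8: → [0,9); WM=5
i=1 t=9 v=4: → [9,18); WM=6
i=2 t=16 v=8: → [9,18); WM=13; [0,9) fires=8
i=3 t=18 v=8: → [18,27); WM=15
i=4 t=21 v=1: → [18,27); WM=18; [9,18) fires=12
i=5 t=21 v=9: → [18,27); WM=18
i=6 t=23 v=9: → [18,27); WM=20
i=7 t=22 v=3: → [18,27); WM=20
i=8 t=25 v=3: → [18,27); WM=22
i=9 t=18 v=5: DROP (t<22-1); WM=22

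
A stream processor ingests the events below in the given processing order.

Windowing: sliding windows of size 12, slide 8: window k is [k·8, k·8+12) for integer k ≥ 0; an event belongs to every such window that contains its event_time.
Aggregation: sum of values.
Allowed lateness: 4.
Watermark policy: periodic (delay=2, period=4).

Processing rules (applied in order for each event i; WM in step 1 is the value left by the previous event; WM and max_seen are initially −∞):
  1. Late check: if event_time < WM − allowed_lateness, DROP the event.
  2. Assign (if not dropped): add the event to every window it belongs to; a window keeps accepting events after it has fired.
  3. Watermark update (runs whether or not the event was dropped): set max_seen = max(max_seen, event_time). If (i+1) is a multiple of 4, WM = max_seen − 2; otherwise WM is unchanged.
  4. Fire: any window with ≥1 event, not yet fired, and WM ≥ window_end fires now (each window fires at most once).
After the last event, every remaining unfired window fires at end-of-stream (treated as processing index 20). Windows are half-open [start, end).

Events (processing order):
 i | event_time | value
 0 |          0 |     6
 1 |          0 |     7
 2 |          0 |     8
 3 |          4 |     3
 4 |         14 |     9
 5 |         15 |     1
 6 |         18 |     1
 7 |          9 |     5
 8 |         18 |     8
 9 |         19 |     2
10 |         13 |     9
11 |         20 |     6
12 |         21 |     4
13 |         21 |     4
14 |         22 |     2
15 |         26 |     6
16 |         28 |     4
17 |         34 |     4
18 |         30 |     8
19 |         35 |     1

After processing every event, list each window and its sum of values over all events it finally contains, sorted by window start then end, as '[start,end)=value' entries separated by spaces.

i=0 t=0 v=6: → [0,12); WM=−∞
i=1 t=0 v=7: → [0,12); WM=−∞
i=2 t=0 v=8: → [0,12); WM=−∞
i=3 t=4 v=3: → [0,12); WM=2
i=4 t=14 v=9: → [8,20); WM=2
i=5 t=15 v=1: → [8,20); WM=2
i=6 t=18 v=1: → [16,28),[8,20); WM=2
i=7 t=9 v=5: → [8,20),[0,12); WM=16; [0,12) fires=29
i=8 t=18 v=8: → [16,28),[8,20); WM=16
i=9 t=19 v=2: → [16,28),[8,20); WM=16
i=10 t=13 v=9: → [8,20); WM=16
i=11 t=20 v=6: → [16,28); WM=18
i=12 t=21 v=4: → [16,28); WM=18
i=13 t=21 v=4: → [16,28); WM=18
i=14 t=22 v=2: → [16,28); WM=18
i=15 t=26 v=6: → [24,36),[16,28); WM=24; [8,20) fires=35
i=16 t=28 v=4: → [24,36); WM=24
i=17 t=34 v=4: → [32,44),[24,36); WM=24
i=18 t=30 v=8: → [24,36); WM=24
i=19 t=35 v=1: → [32,44),[24,36); WM=33; [16,28) fires=33

[0,12)=29 [8,20)=35 [16,28)=33 [24,36)=23 [32,44)=5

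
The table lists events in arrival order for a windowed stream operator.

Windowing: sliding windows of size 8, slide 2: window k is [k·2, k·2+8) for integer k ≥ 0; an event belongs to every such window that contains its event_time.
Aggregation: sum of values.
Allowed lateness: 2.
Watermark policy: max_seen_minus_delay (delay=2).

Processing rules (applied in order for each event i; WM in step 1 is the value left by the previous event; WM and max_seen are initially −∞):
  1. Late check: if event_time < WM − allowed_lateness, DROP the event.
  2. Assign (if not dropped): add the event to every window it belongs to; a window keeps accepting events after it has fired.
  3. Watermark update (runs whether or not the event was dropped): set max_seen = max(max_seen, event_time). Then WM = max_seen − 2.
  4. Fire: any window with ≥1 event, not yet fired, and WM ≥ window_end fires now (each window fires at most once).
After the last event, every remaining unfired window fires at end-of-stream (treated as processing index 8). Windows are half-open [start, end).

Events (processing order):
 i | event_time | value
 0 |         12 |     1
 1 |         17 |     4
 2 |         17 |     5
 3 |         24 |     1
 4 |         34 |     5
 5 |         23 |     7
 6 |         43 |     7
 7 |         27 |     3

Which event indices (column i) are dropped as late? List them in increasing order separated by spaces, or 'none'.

i=0 t=12 v=1: → [12,20),[10,18),[8,16),[6,14); WM=10
i=1 t=17 v=4: → [16,24),[14,22),[12,20),[10,18); WM=15; [6,14) fires=1
i=2 t=17 v=5: → [16,24),[14,22),[12,20),[10,18); WM=15
i=3 t=24 v=1: → [24,32),[22,30),[20,28),[18,26); WM=22; [8,16) fires=1 [10,18) fires=10 [12,20) fires=10 [14,22) fires=9
i=4 t=34 v=5: → [34,42),[32,40),[30,38),[28,36); WM=32; [16,24) fires=9 [18,26) fires=1 [20,28) fires=1 [22,30) fires=1 [24,32) fires=1
i=5 t=23 v=7: DROP (t<32-2); WM=32
i=6 t=43 v=7: → [42,50),[40,48),[38,46),[36,44); WM=41; [28,36) fires=5 [30,38) fires=5 [32,40) fires=5
i=7 t=27 v=3: DROP (t<41-2); WM=41

5 7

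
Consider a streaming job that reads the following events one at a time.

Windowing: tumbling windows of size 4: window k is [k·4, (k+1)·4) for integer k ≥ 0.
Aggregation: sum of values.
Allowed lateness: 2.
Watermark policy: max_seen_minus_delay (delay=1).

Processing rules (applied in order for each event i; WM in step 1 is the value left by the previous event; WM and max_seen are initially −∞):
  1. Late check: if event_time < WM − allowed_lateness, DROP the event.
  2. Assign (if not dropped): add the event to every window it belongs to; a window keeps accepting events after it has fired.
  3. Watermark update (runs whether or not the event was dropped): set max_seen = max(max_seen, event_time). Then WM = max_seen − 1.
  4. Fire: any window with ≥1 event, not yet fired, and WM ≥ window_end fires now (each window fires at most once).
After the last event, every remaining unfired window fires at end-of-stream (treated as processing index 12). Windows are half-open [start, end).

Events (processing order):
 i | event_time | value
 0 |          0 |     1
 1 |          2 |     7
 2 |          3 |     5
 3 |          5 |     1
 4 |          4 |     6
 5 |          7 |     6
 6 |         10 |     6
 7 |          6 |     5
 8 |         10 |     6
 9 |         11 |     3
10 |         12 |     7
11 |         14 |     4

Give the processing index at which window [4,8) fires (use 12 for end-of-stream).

i=0 t=0 v=1: → [0,4); WM=-1
i=1 t=2 v=7: → [0,4); WM=1
i=2 t=3 v=5: → [0,4); WM=2
i=3 t=5 v=1: → [4,8); WM=4; [0,4) fires=13
i=4 t=4 v=6: → [4,8); WM=4
i=5 t=7 v=6: → [4,8); WM=6
i=6 t=10 v=6: → [8,12); WM=9; [4,8) fires=13
i=7 t=6 v=5: DROP (t<9-2); WM=9
i=8 t=10 v=6: → [8,12); WM=9
i=9 t=11 v=3: → [8,12); WM=10
i=10 t=12 v=7: → [12,16); WM=11
i=11 t=14 v=4: → [12,16); WM=13; [8,12) fires=15

6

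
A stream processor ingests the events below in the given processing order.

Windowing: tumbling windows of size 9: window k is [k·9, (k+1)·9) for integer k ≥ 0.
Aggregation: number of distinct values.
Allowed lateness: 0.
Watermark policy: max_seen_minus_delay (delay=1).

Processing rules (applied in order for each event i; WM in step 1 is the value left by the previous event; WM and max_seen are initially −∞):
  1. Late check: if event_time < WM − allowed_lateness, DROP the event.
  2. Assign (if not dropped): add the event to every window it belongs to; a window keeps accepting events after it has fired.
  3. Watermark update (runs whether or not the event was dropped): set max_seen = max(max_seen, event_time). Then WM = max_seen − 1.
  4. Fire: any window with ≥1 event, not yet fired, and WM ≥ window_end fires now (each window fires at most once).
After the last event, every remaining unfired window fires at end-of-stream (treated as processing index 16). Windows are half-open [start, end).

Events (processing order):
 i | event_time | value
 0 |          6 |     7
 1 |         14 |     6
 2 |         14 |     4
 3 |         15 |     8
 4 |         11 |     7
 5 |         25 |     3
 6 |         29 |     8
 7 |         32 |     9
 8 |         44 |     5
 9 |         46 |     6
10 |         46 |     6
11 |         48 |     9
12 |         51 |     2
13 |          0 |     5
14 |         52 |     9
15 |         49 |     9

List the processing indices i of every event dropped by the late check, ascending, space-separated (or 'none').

i=0 t=6 v=7: → [0,9); WM=5
i=1 t=14 v=6: → [9,18); WM=13; [0,9) fires=1
i=2 t=14 v=4: → [9,18); WM=13
i=3 t=15 v=8: → [9,18); WM=14
i=4 t=11 v=7: DROP (t<14-0); WM=14
i=5 t=25 v=3: → [18,27); WM=24; [9,18) fires=3
i=6 t=29 v=8: → [27,36); WM=28; [18,27) fires=1
i=7 t=32 v=9: → [27,36); WM=31
i=8 t=44 v=5: → [36,45); WM=43; [27,36) fires=2
i=9 t=46 v=6: → [45,54); WM=45; [36,45) fires=1
i=10 t=46 v=6: → [45,54); WM=45
i=11 t=48 v=9: → [45,54); WM=47
i=12 t=51 v=2: → [45,54); WM=50
i=13 t=0 v=5: DROP (t<50-0); WM=50
i=14 t=52 v=9: → [45,54); WM=51
i=15 t=49 v=9: DROP (t<51-0); WM=51

4 13 15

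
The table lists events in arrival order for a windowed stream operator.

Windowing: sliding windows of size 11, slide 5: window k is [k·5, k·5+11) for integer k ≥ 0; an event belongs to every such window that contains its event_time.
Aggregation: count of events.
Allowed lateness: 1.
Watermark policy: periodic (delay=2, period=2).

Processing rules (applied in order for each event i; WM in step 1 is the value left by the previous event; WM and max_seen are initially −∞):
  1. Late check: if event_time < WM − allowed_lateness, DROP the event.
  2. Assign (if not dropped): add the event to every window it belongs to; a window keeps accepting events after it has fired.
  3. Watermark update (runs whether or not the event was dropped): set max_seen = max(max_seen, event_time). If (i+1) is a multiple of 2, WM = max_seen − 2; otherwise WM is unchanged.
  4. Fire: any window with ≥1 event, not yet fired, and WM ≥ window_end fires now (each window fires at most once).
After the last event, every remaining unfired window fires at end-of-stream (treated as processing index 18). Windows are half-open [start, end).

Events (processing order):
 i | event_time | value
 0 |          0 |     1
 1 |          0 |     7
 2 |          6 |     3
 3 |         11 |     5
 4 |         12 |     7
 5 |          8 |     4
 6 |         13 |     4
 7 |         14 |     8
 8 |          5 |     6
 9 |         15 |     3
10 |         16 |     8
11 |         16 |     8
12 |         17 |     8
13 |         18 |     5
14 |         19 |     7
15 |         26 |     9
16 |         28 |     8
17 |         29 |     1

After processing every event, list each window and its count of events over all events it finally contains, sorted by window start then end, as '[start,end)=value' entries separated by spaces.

[0,11)=4 [5,16)=7 [10,21)=10 [15,26)=6 [20,31)=3 [25,36)=3

i=0 t=0 v=1: → [0,11); WM=−∞
i=1 t=0 v=7: → [0,11); WM=-2
i=2 t=6 v=3: → [5,16),[0,11); WM=-2
i=3 t=11 v=5: → [10,21),[5,16); WM=9
i=4 t=12 v=7: → [10,21),[5,16); WM=9
i=5 t=8 v=4: → [5,16),[0,11); WM=10
i=6 t=13 v=4: → [10,21),[5,16); WM=10
i=7 t=14 v=8: → [10,21),[5,16); WM=12; [0,11) fires=4
i=8 t=5 v=6: DROP (t<12-1); WM=12
i=9 t=15 v=3: → [15,26),[10,21),[5,16); WM=13
i=10 t=16 v=8: → [15,26),[10,21); WM=13
i=11 t=16 v=8: → [15,26),[10,21); WM=14
i=12 t=17 v=8: → [15,26),[10,21); WM=14
i=13 t=18 v=5: → [15,26),[10,21); WM=16; [5,16) fires=7
i=14 t=19 v=7: → [15,26),[10,21); WM=16
i=15 t=26 v=9: → [25,36),[20,31); WM=24; [10,21) fires=10
i=16 t=28 v=8: → [25,36),[20,31); WM=24
i=17 t=29 v=1: → [25,36),[20,31); WM=27; [15,26) fires=6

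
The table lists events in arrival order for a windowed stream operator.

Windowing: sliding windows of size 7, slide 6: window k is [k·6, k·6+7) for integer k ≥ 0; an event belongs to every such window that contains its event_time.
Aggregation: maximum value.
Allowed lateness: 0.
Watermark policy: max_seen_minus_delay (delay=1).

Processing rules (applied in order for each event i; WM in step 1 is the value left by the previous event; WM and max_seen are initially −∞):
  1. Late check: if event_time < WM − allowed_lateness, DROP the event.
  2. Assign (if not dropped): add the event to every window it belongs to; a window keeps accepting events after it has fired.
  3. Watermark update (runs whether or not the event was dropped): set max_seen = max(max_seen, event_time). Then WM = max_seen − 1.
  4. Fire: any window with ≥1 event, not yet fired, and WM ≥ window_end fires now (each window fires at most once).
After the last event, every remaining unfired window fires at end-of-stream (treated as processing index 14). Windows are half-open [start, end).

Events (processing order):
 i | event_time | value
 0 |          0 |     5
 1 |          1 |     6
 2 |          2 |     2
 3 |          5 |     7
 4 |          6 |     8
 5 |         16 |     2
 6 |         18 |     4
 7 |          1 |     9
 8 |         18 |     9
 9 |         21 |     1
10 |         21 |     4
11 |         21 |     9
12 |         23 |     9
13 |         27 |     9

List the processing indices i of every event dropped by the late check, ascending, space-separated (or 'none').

i=0 t=0 v=5: → [0,7); WM=-1
i=1 t=1 v=6: → [0,7); WM=0
i=2 t=2 v=2: → [0,7); WM=1
i=3 t=5 v=7: → [0,7); WM=4
i=4 t=6 v=8: → [6,13),[0,7); WM=5
i=5 t=16 v=2: → [12,19); WM=15; [0,7) fires=8 [6,13) fires=8
i=6 t=18 v=4: → [18,25),[12,19); WM=17
i=7 t=1 v=9: DROP (t<17-0); WM=17
i=8 t=18 v=9: → [18,25),[12,19); WM=17
i=9 t=21 v=1: → [18,25); WM=20; [12,19) fires=9
i=10 t=21 v=4: → [18,25); WM=20
i=11 t=21 v=9: → [18,25); WM=20
i=12 t=23 v=9: → [18,25); WM=22
i=13 t=27 v=9: → [24,31); WM=26; [18,25) fires=9

7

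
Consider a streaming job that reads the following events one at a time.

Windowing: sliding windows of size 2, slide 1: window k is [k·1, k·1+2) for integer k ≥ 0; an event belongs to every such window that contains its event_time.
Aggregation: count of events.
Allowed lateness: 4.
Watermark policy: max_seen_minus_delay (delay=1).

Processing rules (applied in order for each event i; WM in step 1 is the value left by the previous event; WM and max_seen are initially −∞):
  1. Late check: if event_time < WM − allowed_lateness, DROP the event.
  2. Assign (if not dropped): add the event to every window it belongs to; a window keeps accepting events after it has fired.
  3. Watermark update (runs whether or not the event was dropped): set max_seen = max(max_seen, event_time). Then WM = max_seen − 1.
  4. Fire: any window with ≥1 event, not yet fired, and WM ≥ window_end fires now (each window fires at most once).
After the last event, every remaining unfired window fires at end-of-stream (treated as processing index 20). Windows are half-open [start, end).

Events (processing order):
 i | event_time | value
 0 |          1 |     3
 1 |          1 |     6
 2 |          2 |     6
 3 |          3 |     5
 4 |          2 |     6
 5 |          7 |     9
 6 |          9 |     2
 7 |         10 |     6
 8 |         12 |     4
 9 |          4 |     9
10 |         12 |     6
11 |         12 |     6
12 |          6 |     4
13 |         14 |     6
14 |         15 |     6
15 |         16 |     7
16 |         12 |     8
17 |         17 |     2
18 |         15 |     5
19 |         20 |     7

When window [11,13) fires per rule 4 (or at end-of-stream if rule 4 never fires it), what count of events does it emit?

3

i=0 t=1 v=3: → [1,3),[0,2); WM=0
i=1 t=1 v=6: → [1,3),[0,2); WM=0
i=2 t=2 v=6: → [2,4),[1,3); WM=1
i=3 t=3 v=5: → [3,5),[2,4); WM=2; [0,2) fires=2
i=4 t=2 v=6: → [2,4),[1,3); WM=2
i=5 t=7 v=9: → [7,9),[6,8); WM=6; [1,3) fires=4 [2,4) fires=3 [3,5) fires=1
i=6 t=9 v=2: → [9,11),[8,10); WM=8; [6,8) fires=1
i=7 t=10 v=6: → [10,12),[9,11); WM=9; [7,9) fires=1
i=8 t=12 v=4: → [12,14),[11,13); WM=11; [8,10) fires=1 [9,11) fires=2
i=9 t=4 v=9: DROP (t<11-4); WM=11
i=10 t=12 v=6: → [12,14),[11,13); WM=11
i=11 t=12 v=6: → [12,14),[11,13); WM=11
i=12 t=6 v=4: DROP (t<11-4); WM=11
i=13 t=14 v=6: → [14,16),[13,15); WM=13; [10,12) fires=1 [11,13) fires=3
i=14 t=15 v=6: → [15,17),[14,16); WM=14; [12,14) fires=3
i=15 t=16 v=7: → [16,18),[15,17); WM=15; [13,15) fires=1
i=16 t=12 v=8: → [12,14),[11,13); WM=15
i=17 t=17 v=2: → [17,19),[16,18); WM=16; [14,16) fires=2
i=18 t=15 v=5: → [15,17),[14,16); WM=16
i=19 t=20 v=7: → [20,22),[19,21); WM=19; [15,17) fires=3 [16,18) fires=2 [17,19) fires=1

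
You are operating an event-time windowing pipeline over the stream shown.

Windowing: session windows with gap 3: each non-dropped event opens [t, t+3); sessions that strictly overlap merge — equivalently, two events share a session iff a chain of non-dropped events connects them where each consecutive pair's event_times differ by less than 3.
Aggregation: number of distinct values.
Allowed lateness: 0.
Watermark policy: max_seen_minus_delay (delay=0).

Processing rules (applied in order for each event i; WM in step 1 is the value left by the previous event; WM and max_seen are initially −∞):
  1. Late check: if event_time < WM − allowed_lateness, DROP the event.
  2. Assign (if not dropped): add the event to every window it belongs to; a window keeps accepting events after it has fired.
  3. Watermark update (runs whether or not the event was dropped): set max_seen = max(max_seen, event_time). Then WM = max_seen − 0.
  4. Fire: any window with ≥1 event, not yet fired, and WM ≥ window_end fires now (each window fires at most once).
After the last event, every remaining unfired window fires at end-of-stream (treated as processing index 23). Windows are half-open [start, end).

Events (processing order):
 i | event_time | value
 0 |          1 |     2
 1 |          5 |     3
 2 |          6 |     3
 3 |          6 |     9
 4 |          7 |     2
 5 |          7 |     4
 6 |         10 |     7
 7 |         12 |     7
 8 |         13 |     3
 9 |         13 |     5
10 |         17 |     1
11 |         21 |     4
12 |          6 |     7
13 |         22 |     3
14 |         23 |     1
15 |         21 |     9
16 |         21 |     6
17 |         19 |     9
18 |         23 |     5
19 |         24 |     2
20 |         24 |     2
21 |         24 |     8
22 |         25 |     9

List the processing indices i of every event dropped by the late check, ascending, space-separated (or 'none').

i=0 t=1 v=2: → [1,4); WM=1
i=1 t=5 v=3: → [5,8); WM=5
i=2 t=6 v=3: → [5,9); WM=6
i=3 t=6 v=9: → [5,9); WM=6
i=4 t=7 v=2: → [5,10); WM=7
i=5 t=7 v=4: → [5,10); WM=7
i=6 t=10 v=7: → [10,13); WM=10
i=7 t=12 v=7: → [10,15); WM=12
i=8 t=13 v=3: → [10,16); WM=13
i=9 t=13 v=5: → [10,16); WM=13
i=10 t=17 v=1: → [17,20); WM=17
i=11 t=21 v=4: → [21,24); WM=21
i=12 t=6 v=7: DROP (t<21-0); WM=21
i=13 t=22 v=3: → [21,25); WM=22
i=14 t=23 v=1: → [21,26); WM=23
i=15 t=21 v=9: DROP (t<23-0); WM=23
i=16 t=21 v=6: DROP (t<23-0); WM=23
i=17 t=19 v=9: DROP (t<23-0); WM=23
i=18 t=23 v=5: → [21,26); WM=23
i=19 t=24 v=2: → [21,27); WM=24
i=20 t=24 v=2: → [21,27); WM=24
i=21 t=24 v=8: → [21,27); WM=24
i=22 t=25 v=9: → [21,28); WM=25

12 15 16 17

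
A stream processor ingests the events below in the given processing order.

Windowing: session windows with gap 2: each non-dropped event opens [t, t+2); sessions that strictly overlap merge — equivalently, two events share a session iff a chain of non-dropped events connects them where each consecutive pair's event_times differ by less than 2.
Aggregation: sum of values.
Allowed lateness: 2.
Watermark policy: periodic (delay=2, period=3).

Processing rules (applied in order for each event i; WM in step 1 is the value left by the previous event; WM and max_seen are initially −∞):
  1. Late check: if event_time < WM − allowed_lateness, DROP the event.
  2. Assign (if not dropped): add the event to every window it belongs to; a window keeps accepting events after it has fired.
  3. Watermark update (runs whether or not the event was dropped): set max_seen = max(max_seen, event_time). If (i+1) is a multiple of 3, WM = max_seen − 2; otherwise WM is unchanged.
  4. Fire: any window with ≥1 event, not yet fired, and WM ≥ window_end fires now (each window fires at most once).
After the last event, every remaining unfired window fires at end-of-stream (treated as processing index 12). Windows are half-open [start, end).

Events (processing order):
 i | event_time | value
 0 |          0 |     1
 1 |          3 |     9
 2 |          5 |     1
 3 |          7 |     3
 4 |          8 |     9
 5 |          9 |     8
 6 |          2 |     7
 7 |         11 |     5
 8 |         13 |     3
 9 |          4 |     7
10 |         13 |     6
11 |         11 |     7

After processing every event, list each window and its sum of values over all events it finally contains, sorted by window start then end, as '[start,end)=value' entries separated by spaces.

[0,2)=1 [3,5)=9 [5,7)=1 [7,11)=20 [11,13)=12 [13,15)=9

i=0 t=0 v=1: → [0,2); WM=−∞
i=1 t=3 v=9: → [3,5); WM=−∞
i=2 t=5 v=1: → [5,7); WM=3
i=3 t=7 v=3: → [7,9); WM=3
i=4 t=8 v=9: → [7,10); WM=3
i=5 t=9 v=8: → [7,11); WM=7
i=6 t=2 v=7: DROP (t<7-2); WM=7
i=7 t=11 v=5: → [11,13); WM=7
i=8 t=13 v=3: → [13,15); WM=11
i=9 t=4 v=7: DROP (t<11-2); WM=11
i=10 t=13 v=6: → [13,15); WM=11
i=11 t=11 v=7: → [11,13); WM=11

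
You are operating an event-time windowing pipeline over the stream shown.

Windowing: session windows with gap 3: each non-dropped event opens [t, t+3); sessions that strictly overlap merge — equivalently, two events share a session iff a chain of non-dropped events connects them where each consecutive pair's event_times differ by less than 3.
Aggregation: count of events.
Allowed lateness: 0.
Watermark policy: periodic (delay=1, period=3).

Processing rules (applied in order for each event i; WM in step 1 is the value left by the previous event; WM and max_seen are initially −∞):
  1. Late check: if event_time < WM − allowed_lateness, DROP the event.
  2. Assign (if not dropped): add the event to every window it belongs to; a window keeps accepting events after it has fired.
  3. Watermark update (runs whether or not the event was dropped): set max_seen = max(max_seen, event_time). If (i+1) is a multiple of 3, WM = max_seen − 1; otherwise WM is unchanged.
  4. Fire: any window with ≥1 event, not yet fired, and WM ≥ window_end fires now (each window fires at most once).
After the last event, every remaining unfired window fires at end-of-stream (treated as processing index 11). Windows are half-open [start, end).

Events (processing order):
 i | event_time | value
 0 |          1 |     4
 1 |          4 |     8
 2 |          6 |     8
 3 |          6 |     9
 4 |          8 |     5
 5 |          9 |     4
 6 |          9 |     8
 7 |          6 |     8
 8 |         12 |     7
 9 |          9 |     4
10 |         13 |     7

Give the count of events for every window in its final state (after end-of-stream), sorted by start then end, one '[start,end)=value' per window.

[1,4)=1 [4,12)=6 [12,16)=2

i=0 t=1 v=4: → [1,4); WM=−∞
i=1 t=4 v=8: → [4,7); WM=−∞
i=2 t=6 v=8: → [4,9); WM=5
i=3 t=6 v=9: → [4,9); WM=5
i=4 t=8 v=5: → [4,11); WM=5
i=5 t=9 v=4: → [4,12); WM=8
i=6 t=9 v=8: → [4,12); WM=8
i=7 t=6 v=8: DROP (t<8-0); WM=8
i=8 t=12 v=7: → [12,15); WM=11
i=9 t=9 v=4: DROP (t<11-0); WM=11
i=10 t=13 v=7: → [12,16); WM=11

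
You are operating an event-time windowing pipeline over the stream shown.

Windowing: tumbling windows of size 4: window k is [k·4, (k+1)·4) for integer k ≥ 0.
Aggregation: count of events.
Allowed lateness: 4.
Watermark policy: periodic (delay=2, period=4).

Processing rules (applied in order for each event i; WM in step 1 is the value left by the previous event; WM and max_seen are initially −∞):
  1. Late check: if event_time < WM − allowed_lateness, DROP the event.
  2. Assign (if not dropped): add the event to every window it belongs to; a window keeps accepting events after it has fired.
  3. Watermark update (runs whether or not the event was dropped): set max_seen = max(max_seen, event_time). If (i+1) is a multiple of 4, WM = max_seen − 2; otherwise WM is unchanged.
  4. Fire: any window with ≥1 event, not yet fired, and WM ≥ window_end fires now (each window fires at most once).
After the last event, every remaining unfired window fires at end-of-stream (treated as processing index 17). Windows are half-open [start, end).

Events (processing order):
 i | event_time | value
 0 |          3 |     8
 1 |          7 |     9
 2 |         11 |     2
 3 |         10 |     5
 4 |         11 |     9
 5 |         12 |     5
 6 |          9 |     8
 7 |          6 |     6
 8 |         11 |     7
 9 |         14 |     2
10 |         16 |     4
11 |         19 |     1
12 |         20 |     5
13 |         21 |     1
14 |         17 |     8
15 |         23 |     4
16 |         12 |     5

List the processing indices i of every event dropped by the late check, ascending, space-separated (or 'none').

i=0 t=3 v=8: → [0,4); WM=−∞
i=1 t=7 v=9: → [4,8); WM=−∞
i=2 t=11 v=2: → [8,12); WM=−∞
i=3 t=10 v=5: → [8,12); WM=9; [0,4) fires=1 [4,8) fires=1
i=4 t=11 v=9: → [8,12); WM=9
i=5 t=12 v=5: → [12,16); WM=9
i=6 t=9 v=8: → [8,12); WM=9
i=7 t=6 v=6: → [4,8); WM=10
i=8 t=11 v=7: → [8,12); WM=10
i=9 t=14 v=2: → [12,16); WM=10
i=10 t=16 v=4: → [16,20); WM=10
i=11 t=19 v=1: → [16,20); WM=17; [8,12) fires=5 [12,16) fires=2
i=12 t=20 v=5: → [20,24); WM=17
i=13 t=21 v=1: → [20,24); WM=17
i=14 t=17 v=8: → [16,20); WM=17
i=15 t=23 v=4: → [20,24); WM=21; [16,20) fires=3
i=16 t=12 v=5: DROP (t<21-4); WM=21

16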